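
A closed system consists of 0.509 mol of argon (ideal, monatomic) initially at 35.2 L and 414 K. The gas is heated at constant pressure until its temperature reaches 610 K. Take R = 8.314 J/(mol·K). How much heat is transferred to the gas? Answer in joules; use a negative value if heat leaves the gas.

2070 J

P₁ = nRT₁/V₁ = 0.509×8.314×414/35.2 = 49.8 kPa.
Isobaric: P stays 49.8 kPa; V/T = const ⇒ T₂ = 610 K, V₂ = 51.9 L.
W = PΔV = 49.8×(51.9−35.2) kPa·L = 829 J.
ΔU = nCvΔT = 0.509×12.5×(610−414) = 1240 J.
Q = ΔU + W = nCpΔT = 2070 J.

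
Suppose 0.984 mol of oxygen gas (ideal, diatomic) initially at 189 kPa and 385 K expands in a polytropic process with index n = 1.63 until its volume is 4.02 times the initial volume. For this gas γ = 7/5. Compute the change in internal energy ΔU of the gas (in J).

V₁ = nRT₁/P₁ = 0.984×8.314×385/189 = 16.7 L.
Polytropic n=1.63: T₂ = T₁(V₁/V₂)^(n−1) = 385×(0.249)^0.63 = 160 K; P₂ = P₁(V₁/V₂)^n = 19.6 kPa.
For an ideal gas ΔU = nCvΔT with Cv = (5/2)R = 20.8 J/(mol·K).
ΔU = 0.984×20.8×(160−385) = -4600 J.

-4600 J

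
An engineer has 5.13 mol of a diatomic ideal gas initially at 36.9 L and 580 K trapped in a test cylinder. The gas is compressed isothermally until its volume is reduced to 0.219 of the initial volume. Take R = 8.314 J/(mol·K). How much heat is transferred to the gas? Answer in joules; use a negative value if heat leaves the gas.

P₁ = nRT₁/V₁ = 5.13×8.314×580/36.9 = 670 kPa.
Isothermal: T stays 580 K; PV = const ⇒ V₂ = 8.08 L, P₂ = 3060 kPa.
ΔU = 0 (ideal gas, T constant).
W = nRT ln(V₂/V₁) = 5.13×8.314×580×ln(0.219) = -37600 J.
Q = ΔU + W = -37600 J.

-37600 J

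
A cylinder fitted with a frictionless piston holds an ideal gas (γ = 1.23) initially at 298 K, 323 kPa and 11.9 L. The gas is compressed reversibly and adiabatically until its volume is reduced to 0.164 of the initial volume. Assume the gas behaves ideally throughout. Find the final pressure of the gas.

Adiabatic: TV^(γ−1) = const ⇒ T₂ = 298×(6.10)^0.230 = 452 K; PV^γ = const ⇒ P₂ = 2990 kPa.

2990 kPa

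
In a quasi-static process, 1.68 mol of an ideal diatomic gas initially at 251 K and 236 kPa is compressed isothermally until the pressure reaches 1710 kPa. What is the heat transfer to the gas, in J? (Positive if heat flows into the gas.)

-6940 J

V₁ = nRT₁/P₁ = 1.68×8.314×251/236 = 14.9 L.
Isothermal: T stays 251 K; PV = const ⇒ V₂ = 2.05 L, P₂ = 1710 kPa.
ΔU = 0 (ideal gas, T constant).
W = nRT ln(V₂/V₁) = 1.68×8.314×251×ln(0.138) = -6940 J.
Q = ΔU + W = -6940 J.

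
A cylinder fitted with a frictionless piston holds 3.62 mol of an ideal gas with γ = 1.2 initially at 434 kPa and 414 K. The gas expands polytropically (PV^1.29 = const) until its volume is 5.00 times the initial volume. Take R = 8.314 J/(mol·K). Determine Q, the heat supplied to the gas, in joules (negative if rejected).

-7210 J

V₁ = nRT₁/P₁ = 3.62×8.314×414/434 = 28.7 L.
Polytropic n=1.29: T₂ = T₁(V₁/V₂)^(n−1) = 414×(0.200)^0.29 = 260 K; P₂ = P₁(V₁/V₂)^n = 54.4 kPa.
W = (P₁V₁−P₂V₂)/(n−1) = (434×28.7−54.4×144)/0.29 = 16000 J.
ΔU = nCvΔT = 3.62×41.6×(260−414) = -23200 J.
Q = ΔU + W = -7210 J.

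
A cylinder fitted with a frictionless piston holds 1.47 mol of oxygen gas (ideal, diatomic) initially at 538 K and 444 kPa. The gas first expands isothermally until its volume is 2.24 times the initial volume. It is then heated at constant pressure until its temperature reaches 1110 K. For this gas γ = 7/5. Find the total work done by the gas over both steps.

V₁ = nRT₁/P₁ = 1.47×8.314×538/444 = 14.8 L.
Step 1 — Isothermal: T stays 538 K; PV = const ⇒ V₂ = 33.2 L, P₂ = 198 kPa.
ΔU = 0 (ideal gas, T constant).
W = nRT ln(V₂/V₁) = 1.47×8.314×538×ln(2.24) = 5300 J.
Q = ΔU + W = 5300 J.
State after step 1: P = 198 kPa, V = 33.2 L, T = 538 K.
Step 2 — Isobaric: P stays 198 kPa; V/T = const ⇒ T₂ = 1110 K, V₂ = 68.4 L.
W = PΔV = 198×(68.4−33.2) kPa·L = 6990 J.
ΔU = nCvΔT = 1.47×20.8×(1110−538) = 17500 J.
Q = ΔU + W = nCpΔT = 24500 J.
Net over both steps: W = 12300 J, Q = 29800 J, ΔU = 17500 J.

12300 J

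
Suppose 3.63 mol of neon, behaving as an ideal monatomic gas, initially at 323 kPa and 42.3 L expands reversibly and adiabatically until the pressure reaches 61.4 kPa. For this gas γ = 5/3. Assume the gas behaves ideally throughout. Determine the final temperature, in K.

233 K

T₁ = P₁V₁/(nR) = 323×42.3/(3.63×8.314) = 453 K.
Adiabatic: T₂/T₁ = (P₂/P₁)^((γ−1)/γ) ⇒ T₂ = 453×(0.190)^0.400 = 233 K; V₂ = 115 L.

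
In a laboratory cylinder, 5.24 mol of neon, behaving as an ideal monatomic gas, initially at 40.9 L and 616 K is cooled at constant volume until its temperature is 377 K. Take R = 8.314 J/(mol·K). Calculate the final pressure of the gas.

P₁ = nRT₁/V₁ = 5.24×8.314×616/40.9 = 656 kPa.
Isochoric: V stays 40.9 L; P/T = const ⇒ T₂ = 377 K, P₂ = 402 kPa.

402 kPa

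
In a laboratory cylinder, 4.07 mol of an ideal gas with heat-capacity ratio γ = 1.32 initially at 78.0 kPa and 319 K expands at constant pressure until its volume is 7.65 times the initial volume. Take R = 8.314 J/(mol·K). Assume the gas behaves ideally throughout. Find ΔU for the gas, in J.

224000 J

V₁ = nRT₁/P₁ = 4.07×8.314×319/78.0 = 138 L.
Isobaric: P stays 78.0 kPa; V/T = const ⇒ T₂ = 2440 K, V₂ = 1060 L.
For an ideal gas ΔU = nCvΔT with Cv = R/(γ−1) = 26.0 J/(mol·K).
ΔU = 4.07×26.0×(2440−319) = 224000 J.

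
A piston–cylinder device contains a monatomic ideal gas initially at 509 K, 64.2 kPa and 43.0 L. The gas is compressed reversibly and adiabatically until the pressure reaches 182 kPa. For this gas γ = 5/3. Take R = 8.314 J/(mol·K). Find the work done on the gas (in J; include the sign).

2140 J

n = P₁V₁/(RT₁) = 64.2×43.0/(8.314×509) = 0.652 mol.
Adiabatic: T₂/T₁ = (P₂/P₁)^((γ−1)/γ) ⇒ T₂ = 509×(2.83)^0.400 = 772 K; V₂ = 23.0 L.
ΔU = nCvΔT = 0.652×12.5×(772−509) = 2140 J.
Q = 0 for an adiabatic process, so W = −ΔU = -2140 J.
Work done on the gas = −W_by = 2140 J.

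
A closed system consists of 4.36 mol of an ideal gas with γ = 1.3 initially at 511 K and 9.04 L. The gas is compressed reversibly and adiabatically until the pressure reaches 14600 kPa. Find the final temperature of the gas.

P₁ = nRT₁/V₁ = 4.36×8.314×511/9.04 = 2050 kPa.
Adiabatic: T₂/T₁ = (P₂/P₁)^((γ−1)/γ) ⇒ T₂ = 511×(7.13)^0.231 = 804 K; V₂ = 2.00 L.

804 K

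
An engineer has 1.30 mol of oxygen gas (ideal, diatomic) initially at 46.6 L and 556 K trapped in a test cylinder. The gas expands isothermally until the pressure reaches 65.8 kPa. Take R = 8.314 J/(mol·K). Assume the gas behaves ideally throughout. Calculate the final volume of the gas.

P₁ = nRT₁/V₁ = 1.30×8.314×556/46.6 = 129 kPa.
Isothermal: T stays 556 K; PV = const ⇒ V₂ = 91.3 L, P₂ = 65.8 kPa.

91.3 L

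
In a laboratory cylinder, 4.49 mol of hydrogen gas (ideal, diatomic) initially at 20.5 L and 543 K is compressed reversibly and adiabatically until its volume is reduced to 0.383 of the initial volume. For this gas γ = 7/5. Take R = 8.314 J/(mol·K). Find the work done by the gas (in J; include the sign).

P₁ = nRT₁/V₁ = 4.49×8.314×543/20.5 = 989 kPa.
Adiabatic: TV^(γ−1) = const ⇒ T₂ = 543×(2.61)^0.400 = 797 K; PV^γ = const ⇒ P₂ = 3790 kPa.
ΔU = nCvΔT = 4.49×20.8×(797−543) = 23700 J.
Q = 0 for an adiabatic process, so W = −ΔU = -23700 J.

-23700 J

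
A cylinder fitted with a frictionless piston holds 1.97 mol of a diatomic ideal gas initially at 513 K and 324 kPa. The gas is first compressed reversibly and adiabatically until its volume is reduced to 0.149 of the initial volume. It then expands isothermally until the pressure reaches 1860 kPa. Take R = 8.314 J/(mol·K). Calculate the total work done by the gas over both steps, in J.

V₁ = nRT₁/P₁ = 1.97×8.314×513/324 = 25.9 L.
Step 1 — Adiabatic: TV^(γ−1) = const ⇒ T₂ = 513×(6.71)^0.400 = 1100 K; PV^γ = const ⇒ P₂ = 4660 kPa.
ΔU = nCvΔT = 1.97×20.8×(1100−513) = 24000 J.
Q = 0 for an adiabatic process, so W = −ΔU = -24000 J.
State after step 1: P = 4660 kPa, V = 3.86 L, T = 1100 K.
Step 2 — Isothermal: T stays 1100 K; PV = const ⇒ V₂ = 9.67 L, P₂ = 1860 kPa.
ΔU = 0 (ideal gas, T constant).
W = nRT ln(V₂/V₁) = 1.97×8.314×1100×ln(2.50) = 16500 J.
Q = ΔU + W = 16500 J.
Net over both steps: W = -7470 J, Q = 16500 J, ΔU = 24000 J.

-7470 J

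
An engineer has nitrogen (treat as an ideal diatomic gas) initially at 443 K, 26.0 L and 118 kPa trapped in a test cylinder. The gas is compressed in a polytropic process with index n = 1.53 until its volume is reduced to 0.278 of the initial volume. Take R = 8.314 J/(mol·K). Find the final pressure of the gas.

837 kPa

Polytropic n=1.53: T₂ = T₁(V₁/V₂)^(n−1) = 443×(3.60)^0.53 = 873 K; P₂ = P₁(V₁/V₂)^n = 837 kPa.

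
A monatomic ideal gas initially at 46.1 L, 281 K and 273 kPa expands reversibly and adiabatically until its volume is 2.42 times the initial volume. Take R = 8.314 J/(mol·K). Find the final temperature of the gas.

156 K

Adiabatic: TV^(γ−1) = const ⇒ T₂ = 281×(0.413)^0.667 = 156 K; PV^γ = const ⇒ P₂ = 62.6 kPa.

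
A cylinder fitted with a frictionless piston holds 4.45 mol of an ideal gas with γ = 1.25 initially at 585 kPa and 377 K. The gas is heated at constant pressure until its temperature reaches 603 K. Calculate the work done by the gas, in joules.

8360 J

V₁ = nRT₁/P₁ = 4.45×8.314×377/585 = 23.8 L.
Isobaric: P stays 585 kPa; V/T = const ⇒ T₂ = 603 K, V₂ = 38.1 L.
W = PΔV = 585×(38.1−23.8) kPa·L = 8360 J.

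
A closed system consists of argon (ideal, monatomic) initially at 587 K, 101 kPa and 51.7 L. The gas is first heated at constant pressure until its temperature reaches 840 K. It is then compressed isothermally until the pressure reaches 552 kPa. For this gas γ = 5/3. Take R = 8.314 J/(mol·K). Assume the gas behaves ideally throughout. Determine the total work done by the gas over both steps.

-10400 J

n = P₁V₁/(RT₁) = 101×51.7/(8.314×587) = 1.07 mol.
Step 1 — Isobaric: P stays 101 kPa; V/T = const ⇒ T₂ = 840 K, V₂ = 74.0 L.
W = PΔV = 101×(74.0−51.7) kPa·L = 2250 J.
ΔU = nCvΔT = 1.07×12.5×(840−587) = 3380 J.
Q = ΔU + W = nCpΔT = 5630 J.
State after step 1: P = 101 kPa, V = 74.0 L, T = 840 K.
Step 2 — Isothermal: T stays 840 K; PV = const ⇒ V₂ = 13.5 L, P₂ = 552 kPa.
ΔU = 0 (ideal gas, T constant).
W = nRT ln(V₂/V₁) = 1.07×8.314×840×ln(0.183) = -12700 J.
Q = ΔU + W = -12700 J.
Net over both steps: W = -10400 J, Q = -7060 J, ΔU = 3380 J.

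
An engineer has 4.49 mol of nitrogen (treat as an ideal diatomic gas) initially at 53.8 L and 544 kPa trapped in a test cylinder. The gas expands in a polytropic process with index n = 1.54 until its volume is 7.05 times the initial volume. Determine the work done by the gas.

35300 J

T₁ = P₁V₁/(nR) = 544×53.8/(4.49×8.314) = 784 K.
Polytropic n=1.54: T₂ = T₁(V₁/V₂)^(n−1) = 784×(0.142)^0.54 = 273 K; P₂ = P₁(V₁/V₂)^n = 26.9 kPa.
W = (P₁V₁−P₂V₂)/(n−1) = (544×53.8−26.9×379)/0.54 = 35300 J.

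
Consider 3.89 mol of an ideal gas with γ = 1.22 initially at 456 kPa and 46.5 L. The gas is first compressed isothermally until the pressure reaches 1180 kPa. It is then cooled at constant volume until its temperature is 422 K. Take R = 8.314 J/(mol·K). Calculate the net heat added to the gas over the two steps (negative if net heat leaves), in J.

T₁ = P₁V₁/(nR) = 456×46.5/(3.89×8.314) = 656 K.
Step 1 — Isothermal: T stays 656 K; PV = const ⇒ V₂ = 18.0 L, P₂ = 1180 kPa.
ΔU = 0 (ideal gas, T constant).
W = nRT ln(V₂/V₁) = 3.89×8.314×656×ln(0.386) = -20200 J.
Q = ΔU + W = -20200 J.
State after step 1: P = 1180 kPa, V = 18.0 L, T = 656 K.
Step 2 — Isochoric: V stays 18.0 L; P/T = const ⇒ T₂ = 422 K, P₂ = 760 kPa.
W = 0 (no volume change).
ΔU = nCvΔT = 3.89×37.8×(422−656) = -34300 J.
Q = ΔU = -34300 J.
Net over both steps: W = -20200 J, Q = -54500 J, ΔU = -34300 J.

-54500 J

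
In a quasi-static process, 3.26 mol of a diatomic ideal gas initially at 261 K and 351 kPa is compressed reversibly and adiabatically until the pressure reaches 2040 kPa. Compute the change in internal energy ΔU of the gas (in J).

V₁ = nRT₁/P₁ = 3.26×8.314×261/351 = 20.2 L.
Adiabatic: T₂/T₁ = (P₂/P₁)^((γ−1)/γ) ⇒ T₂ = 261×(5.81)^0.286 = 432 K; V₂ = 5.73 L.
For an ideal gas ΔU = nCvΔT with Cv = (5/2)R = 20.8 J/(mol·K).
ΔU = 3.26×20.8×(432−261) = 11600 J.

11600 J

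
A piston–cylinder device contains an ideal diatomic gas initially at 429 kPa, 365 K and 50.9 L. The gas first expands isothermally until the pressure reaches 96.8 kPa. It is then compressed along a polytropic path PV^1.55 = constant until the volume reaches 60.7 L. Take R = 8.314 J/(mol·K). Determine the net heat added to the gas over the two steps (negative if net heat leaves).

48300 J

n = P₁V₁/(RT₁) = 429×50.9/(8.314×365) = 7.20 mol.
Step 1 — Isothermal: T stays 365 K; PV = const ⇒ V₂ = 226 L, P₂ = 96.8 kPa.
ΔU = 0 (ideal gas, T constant).
W = nRT ln(V₂/V₁) = 7.20×8.314×365×ln(4.43) = 32500 J.
Q = ΔU + W = 32500 J.
State after step 1: P = 96.8 kPa, V = 226 L, T = 365 K.
Step 2 — Polytropic n=1.55: T₂ = T₁(V₁/V₂)^(n−1) = 365×(3.72)^0.55 = 751 K; P₂ = P₁(V₁/V₂)^n = 741 kPa.
W = (P₁V₁−P₂V₂)/(n−1) = (96.8×226−741×60.7)/0.55 = -42000 J.
ΔU = nCvΔT = 7.20×20.8×(751−365) = 57800 J.
Q = ΔU + W = 15800 J.
Net over both steps: W = -9520 J, Q = 48300 J, ΔU = 57800 J.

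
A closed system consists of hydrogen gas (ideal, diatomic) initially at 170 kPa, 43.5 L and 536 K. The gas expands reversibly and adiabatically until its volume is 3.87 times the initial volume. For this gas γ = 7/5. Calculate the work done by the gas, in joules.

n = P₁V₁/(RT₁) = 170×43.5/(8.314×536) = 1.66 mol.
Adiabatic: TV^(γ−1) = const ⇒ T₂ = 536×(0.258)^0.400 = 312 K; PV^γ = const ⇒ P₂ = 25.6 kPa.
ΔU = nCvΔT = 1.66×20.8×(312−536) = -7730 J.
Q = 0 for an adiabatic process, so W = −ΔU = 7730 J.

7730 J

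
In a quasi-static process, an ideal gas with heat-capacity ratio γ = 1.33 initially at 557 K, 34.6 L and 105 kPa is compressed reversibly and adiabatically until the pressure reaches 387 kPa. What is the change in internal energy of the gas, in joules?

n = P₁V₁/(RT₁) = 105×34.6/(8.314×557) = 0.785 mol.
Adiabatic: T₂/T₁ = (P₂/P₁)^((γ−1)/γ) ⇒ T₂ = 557×(3.69)^0.248 = 770 K; V₂ = 13.0 L.
For an ideal gas ΔU = nCvΔT with Cv = R/(γ−1) = 25.2 J/(mol·K).
ΔU = 0.785×25.2×(770−557) = 4210 J.

4210 J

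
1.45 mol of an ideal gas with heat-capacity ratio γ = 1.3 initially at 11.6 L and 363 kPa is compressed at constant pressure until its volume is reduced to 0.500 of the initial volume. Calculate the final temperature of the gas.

T₁ = P₁V₁/(nR) = 363×11.6/(1.45×8.314) = 349 K.
Isobaric: P stays 363 kPa; V/T = const ⇒ T₂ = 175 K, V₂ = 5.80 L.

175 K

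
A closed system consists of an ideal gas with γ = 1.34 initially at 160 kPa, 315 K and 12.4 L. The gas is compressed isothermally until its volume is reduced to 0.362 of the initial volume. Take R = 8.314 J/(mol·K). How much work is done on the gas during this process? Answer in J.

n = P₁V₁/(RT₁) = 160×12.4/(8.314×315) = 0.758 mol.
Isothermal: T stays 315 K; PV = const ⇒ V₂ = 4.49 L, P₂ = 442 kPa.
W = nRT ln(V₂/V₁) = 0.758×8.314×315×ln(0.362) = -2020 J.
Work done on the gas = −W_by = 2020 J.

2020 J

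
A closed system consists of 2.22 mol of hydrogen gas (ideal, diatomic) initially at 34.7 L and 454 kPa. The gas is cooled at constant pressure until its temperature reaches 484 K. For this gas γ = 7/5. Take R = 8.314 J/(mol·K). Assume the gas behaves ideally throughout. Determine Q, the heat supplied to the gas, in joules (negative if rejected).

-23900 J

T₁ = P₁V₁/(nR) = 454×34.7/(2.22×8.314) = 854 K.
Isobaric: P stays 454 kPa; V/T = const ⇒ T₂ = 484 K, V₂ = 19.7 L.
W = PΔV = 454×(19.7−34.7) kPa·L = -6820 J.
ΔU = nCvΔT = 2.22×20.8×(484−854) = -17100 J.
Q = ΔU + W = nCpΔT = -23900 J.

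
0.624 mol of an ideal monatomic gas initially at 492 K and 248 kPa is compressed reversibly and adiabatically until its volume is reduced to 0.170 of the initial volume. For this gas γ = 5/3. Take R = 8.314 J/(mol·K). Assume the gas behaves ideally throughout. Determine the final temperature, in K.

1600 K

V₁ = nRT₁/P₁ = 0.624×8.314×492/248 = 10.3 L.
Adiabatic: TV^(γ−1) = const ⇒ T₂ = 492×(5.88)^0.667 = 1600 K; PV^γ = const ⇒ P₂ = 4750 kPa.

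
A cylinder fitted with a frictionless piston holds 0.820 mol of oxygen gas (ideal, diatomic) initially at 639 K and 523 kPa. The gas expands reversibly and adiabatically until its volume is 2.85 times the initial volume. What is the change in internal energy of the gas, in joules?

V₁ = nRT₁/P₁ = 0.820×8.314×639/523 = 8.33 L.
Adiabatic: TV^(γ−1) = const ⇒ T₂ = 639×(0.351)^0.400 = 420 K; PV^γ = const ⇒ P₂ = 121 kPa.
For an ideal gas ΔU = nCvΔT with Cv = (5/2)R = 20.8 J/(mol·K).
ΔU = 0.820×20.8×(420−639) = -3730 J.

-3730 J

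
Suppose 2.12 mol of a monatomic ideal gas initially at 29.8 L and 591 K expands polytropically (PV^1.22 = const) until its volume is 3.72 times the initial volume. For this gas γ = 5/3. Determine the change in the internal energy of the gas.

P₁ = nRT₁/V₁ = 2.12×8.314×591/29.8 = 350 kPa.
Polytropic n=1.22: T₂ = T₁(V₁/V₂)^(n−1) = 591×(0.269)^0.22 = 443 K; P₂ = P₁(V₁/V₂)^n = 70.4 kPa.
For an ideal gas ΔU = nCvΔT with Cv = (3/2)R = 12.5 J/(mol·K).
ΔU = 2.12×12.5×(443−591) = -3920 J.

-3920 J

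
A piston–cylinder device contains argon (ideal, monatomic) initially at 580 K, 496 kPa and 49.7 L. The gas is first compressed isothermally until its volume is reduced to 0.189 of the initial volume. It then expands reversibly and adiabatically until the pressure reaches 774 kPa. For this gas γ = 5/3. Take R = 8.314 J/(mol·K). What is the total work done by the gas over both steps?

-26800 J

n = P₁V₁/(RT₁) = 496×49.7/(8.314×580) = 5.11 mol.
Step 1 — Isothermal: T stays 580 K; PV = const ⇒ V₂ = 9.39 L, P₂ = 2620 kPa.
ΔU = 0 (ideal gas, T constant).
W = nRT ln(V₂/V₁) = 5.11×8.314×580×ln(0.189) = -41100 J.
Q = ΔU + W = -41100 J.
State after step 1: P = 2620 kPa, V = 9.39 L, T = 580 K.
Step 2 — Adiabatic: T₂/T₁ = (P₂/P₁)^((γ−1)/γ) ⇒ T₂ = 580×(0.295)^0.400 = 356 K; V₂ = 19.5 L.
ΔU = nCvΔT = 5.11×12.5×(356−580) = -14300 J.
Q = 0 for an adiabatic process, so W = −ΔU = 14300 J.
Net over both steps: W = -26800 J, Q = -41100 J, ΔU = -14300 J.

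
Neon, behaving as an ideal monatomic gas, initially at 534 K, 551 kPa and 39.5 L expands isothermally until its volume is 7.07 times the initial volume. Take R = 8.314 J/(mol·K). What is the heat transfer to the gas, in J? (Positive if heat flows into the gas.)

n = P₁V₁/(RT₁) = 551×39.5/(8.314×534) = 4.90 mol.
Isothermal: T stays 534 K; PV = const ⇒ V₂ = 279 L, P₂ = 77.9 kPa.
ΔU = 0 (ideal gas, T constant).
W = nRT ln(V₂/V₁) = 4.90×8.314×534×ln(7.07) = 42600 J.
Q = ΔU + W = 42600 J.

42600 J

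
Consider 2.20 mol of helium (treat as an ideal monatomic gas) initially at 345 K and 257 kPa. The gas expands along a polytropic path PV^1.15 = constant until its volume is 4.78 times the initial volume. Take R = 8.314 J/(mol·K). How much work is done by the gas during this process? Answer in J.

V₁ = nRT₁/P₁ = 2.20×8.314×345/257 = 24.6 L.
Polytropic n=1.15: T₂ = T₁(V₁/V₂)^(n−1) = 345×(0.209)^0.15 = 273 K; P₂ = P₁(V₁/V₂)^n = 42.5 kPa.
W = (P₁V₁−P₂V₂)/(n−1) = (257×24.6−42.5×117)/0.15 = 8800 J.

8800 J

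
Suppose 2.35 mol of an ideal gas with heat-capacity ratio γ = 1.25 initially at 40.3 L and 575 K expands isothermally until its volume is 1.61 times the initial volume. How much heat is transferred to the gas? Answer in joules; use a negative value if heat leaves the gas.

P₁ = nRT₁/V₁ = 2.35×8.314×575/40.3 = 279 kPa.
Isothermal: T stays 575 K; PV = const ⇒ V₂ = 64.9 L, P₂ = 173 kPa.
ΔU = 0 (ideal gas, T constant).
W = nRT ln(V₂/V₁) = 2.35×8.314×575×ln(1.61) = 5350 J.
Q = ΔU + W = 5350 J.

5350 J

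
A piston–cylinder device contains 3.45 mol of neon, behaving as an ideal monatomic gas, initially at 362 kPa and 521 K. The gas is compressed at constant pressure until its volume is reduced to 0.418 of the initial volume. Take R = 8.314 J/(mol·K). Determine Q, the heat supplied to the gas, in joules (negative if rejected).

V₁ = nRT₁/P₁ = 3.45×8.314×521/362 = 41.3 L.
Isobaric: P stays 362 kPa; V/T = const ⇒ T₂ = 218 K, V₂ = 17.3 L.
W = PΔV = 362×(17.3−41.3) kPa·L = -8700 J.
ΔU = nCvΔT = 3.45×12.5×(218−521) = -13000 J.
Q = ΔU + W = nCpΔT = -21700 J.

-21700 J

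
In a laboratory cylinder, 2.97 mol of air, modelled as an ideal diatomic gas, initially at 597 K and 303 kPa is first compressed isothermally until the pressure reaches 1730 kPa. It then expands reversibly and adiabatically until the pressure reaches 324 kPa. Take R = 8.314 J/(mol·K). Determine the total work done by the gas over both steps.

-11700 J

V₁ = nRT₁/P₁ = 2.97×8.314×597/303 = 48.7 L.
Step 1 — Isothermal: T stays 597 K; PV = const ⇒ V₂ = 8.52 L, P₂ = 1730 kPa.
ΔU = 0 (ideal gas, T constant).
W = nRT ln(V₂/V₁) = 2.97×8.314×597×ln(0.175) = -25700 J.
Q = ΔU + W = -25700 J.
State after step 1: P = 1730 kPa, V = 8.52 L, T = 597 K.
Step 2 — Adiabatic: T₂/T₁ = (P₂/P₁)^((γ−1)/γ) ⇒ T₂ = 597×(0.187)^0.286 = 370 K; V₂ = 28.2 L.
ΔU = nCvΔT = 2.97×20.8×(370−597) = -14000 J.
Q = 0 for an adiabatic process, so W = −ΔU = 14000 J.
Net over both steps: W = -11700 J, Q = -25700 J, ΔU = -14000 J.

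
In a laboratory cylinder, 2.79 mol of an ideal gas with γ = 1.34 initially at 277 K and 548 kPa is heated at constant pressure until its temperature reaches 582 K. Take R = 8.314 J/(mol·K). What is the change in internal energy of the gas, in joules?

20800 J

V₁ = nRT₁/P₁ = 2.79×8.314×277/548 = 11.7 L.
Isobaric: P stays 548 kPa; V/T = const ⇒ T₂ = 582 K, V₂ = 24.6 L.
For an ideal gas ΔU = nCvΔT with Cv = R/(γ−1) = 24.5 J/(mol·K).
ΔU = 2.79×24.5×(582−277) = 20800 J.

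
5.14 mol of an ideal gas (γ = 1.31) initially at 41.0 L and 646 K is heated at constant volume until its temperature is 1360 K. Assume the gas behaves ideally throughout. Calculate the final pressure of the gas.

P₁ = nRT₁/V₁ = 5.14×8.314×646/41.0 = 673 kPa.
Isochoric: V stays 41.0 L; P/T = const ⇒ T₂ = 1360 K, P₂ = 1420 kPa.

1420 kPa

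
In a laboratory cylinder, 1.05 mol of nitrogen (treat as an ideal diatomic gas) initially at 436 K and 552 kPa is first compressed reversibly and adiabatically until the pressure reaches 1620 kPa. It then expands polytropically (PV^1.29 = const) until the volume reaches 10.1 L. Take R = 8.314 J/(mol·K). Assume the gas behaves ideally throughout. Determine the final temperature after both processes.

V₁ = nRT₁/P₁ = 1.05×8.314×436/552 = 6.90 L.
Step 1 — Adiabatic: T₂/T₁ = (P₂/P₁)^((γ−1)/γ) ⇒ T₂ = 436×(2.93)^0.286 = 593 K; V₂ = 3.20 L.
ΔU = nCvΔT = 1.05×20.8×(593−436) = 3430 J.
Q = 0 for an adiabatic process, so W = −ΔU = -3430 J.
State after step 1: P = 1620 kPa, V = 3.20 L, T = 593 K.
Step 2 — Polytropic n=1.29: T₂ = T₁(V₁/V₂)^(n−1) = 593×(0.316)^0.29 = 425 K; P₂ = P₁(V₁/V₂)^n = 367 kPa.
W = (P₁V₁−P₂V₂)/(n−1) = (1620×3.20−367×10.1)/0.29 = 5070 J.
ΔU = nCvΔT = 1.05×20.8×(425−593) = -3670 J.
Q = ΔU + W = 1390 J.
Net over both steps: W = 1640 J, Q = 1390 J, ΔU = -245 J.

425 K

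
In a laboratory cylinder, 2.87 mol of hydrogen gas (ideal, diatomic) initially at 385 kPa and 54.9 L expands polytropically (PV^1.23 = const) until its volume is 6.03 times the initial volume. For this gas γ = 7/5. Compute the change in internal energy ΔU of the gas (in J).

-17900 J

T₁ = P₁V₁/(nR) = 385×54.9/(2.87×8.314) = 886 K.
Polytropic n=1.23: T₂ = T₁(V₁/V₂)^(n−1) = 886×(0.166)^0.23 = 586 K; P₂ = P₁(V₁/V₂)^n = 42.2 kPa.
For an ideal gas ΔU = nCvΔT with Cv = (5/2)R = 20.8 J/(mol·K).
ΔU = 2.87×20.8×(586−886) = -17900 J.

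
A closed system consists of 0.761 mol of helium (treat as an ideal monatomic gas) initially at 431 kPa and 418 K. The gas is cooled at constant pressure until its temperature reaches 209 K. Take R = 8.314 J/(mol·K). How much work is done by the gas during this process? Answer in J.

V₁ = nRT₁/P₁ = 0.761×8.314×418/431 = 6.14 L.
Isobaric: P stays 431 kPa; V/T = const ⇒ T₂ = 209 K, V₂ = 3.07 L.
W = PΔV = 431×(3.07−6.14) kPa·L = -1320 J.

-1320 J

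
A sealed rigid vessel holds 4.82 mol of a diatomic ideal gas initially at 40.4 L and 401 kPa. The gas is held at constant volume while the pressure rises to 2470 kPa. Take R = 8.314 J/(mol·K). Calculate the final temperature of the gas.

2490 K

T₁ = P₁V₁/(nR) = 401×40.4/(4.82×8.314) = 404 K.
Isochoric: V stays 40.4 L; P/T = const ⇒ T₂ = 2490 K, P₂ = 2470 kPa.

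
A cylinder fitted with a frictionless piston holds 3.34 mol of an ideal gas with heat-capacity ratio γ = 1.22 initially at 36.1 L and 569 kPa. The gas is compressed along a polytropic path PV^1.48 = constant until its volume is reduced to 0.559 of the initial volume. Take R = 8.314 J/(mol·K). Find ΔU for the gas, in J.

30100 J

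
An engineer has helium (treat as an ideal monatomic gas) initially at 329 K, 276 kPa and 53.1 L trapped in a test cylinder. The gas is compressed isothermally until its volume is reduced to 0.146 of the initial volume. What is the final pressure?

1890 kPa

Isothermal: T stays 329 K; PV = const ⇒ V₂ = 7.75 L, P₂ = 1890 kPa.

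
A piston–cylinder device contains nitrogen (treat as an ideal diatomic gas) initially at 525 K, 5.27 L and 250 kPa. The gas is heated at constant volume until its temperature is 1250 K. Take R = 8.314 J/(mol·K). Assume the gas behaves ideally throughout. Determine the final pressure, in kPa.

Isochoric: V stays 5.27 L; P/T = const ⇒ T₂ = 1250 K, P₂ = 595 kPa.

595 kPa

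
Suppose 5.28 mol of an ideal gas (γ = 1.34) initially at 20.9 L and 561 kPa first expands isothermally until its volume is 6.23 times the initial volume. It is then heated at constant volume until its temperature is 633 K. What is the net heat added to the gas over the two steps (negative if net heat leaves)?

T₁ = P₁V₁/(nR) = 561×20.9/(5.28×8.314) = 267 K.
Step 1 — Isothermal: T stays 267 K; PV = const ⇒ V₂ = 130 L, P₂ = 90.0 kPa.
ΔU = 0 (ideal gas, T constant).
W = nRT ln(V₂/V₁) = 5.28×8.314×267×ln(6.23) = 21400 J.
Q = ΔU + W = 21400 J.
State after step 1: P = 90.0 kPa, V = 130 L, T = 267 K.
Step 2 — Isochoric: V stays 130 L; P/T = const ⇒ T₂ = 633 K, P₂ = 213 kPa.
W = 0 (no volume change).
ΔU = nCvΔT = 5.28×24.5×(633−267) = 47200 J.
Q = ΔU = 47200 J.
Net over both steps: W = 21400 J, Q = 68700 J, ΔU = 47200 J.

68700 J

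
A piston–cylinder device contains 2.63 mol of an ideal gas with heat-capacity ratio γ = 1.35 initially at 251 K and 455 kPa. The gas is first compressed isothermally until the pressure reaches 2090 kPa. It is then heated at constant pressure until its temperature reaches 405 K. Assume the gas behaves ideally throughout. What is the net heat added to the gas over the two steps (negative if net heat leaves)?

V₁ = nRT₁/P₁ = 2.63×8.314×251/455 = 12.1 L.
Step 1 — Isothermal: T stays 251 K; PV = const ⇒ V₂ = 2.63 L, P₂ = 2090 kPa.
ΔU = 0 (ideal gas, T constant).
W = nRT ln(V₂/V₁) = 2.63×8.314×251×ln(0.218) = -8370 J.
Q = ΔU + W = -8370 J.
State after step 1: P = 2090 kPa, V = 2.63 L, T = 251 K.
Step 2 — Isobaric: P stays 2090 kPa; V/T = const ⇒ T₂ = 405 K, V₂ = 4.24 L.
W = PΔV = 2090×(4.24−2.63) kPa·L = 3370 J.
ΔU = nCvΔT = 2.63×23.8×(405−251) = 9620 J.
Q = ΔU + W = nCpΔT = 13000 J.
Net over both steps: W = -5000 J, Q = 4620 J, ΔU = 9620 J.

4620 J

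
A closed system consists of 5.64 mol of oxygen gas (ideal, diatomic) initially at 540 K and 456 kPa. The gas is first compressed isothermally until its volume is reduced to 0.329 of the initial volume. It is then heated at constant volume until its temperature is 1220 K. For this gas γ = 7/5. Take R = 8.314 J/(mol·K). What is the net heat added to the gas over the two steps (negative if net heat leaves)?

51600 J

V₁ = nRT₁/P₁ = 5.64×8.314×540/456 = 55.5 L.
Step 1 — Isothermal: T stays 540 K; PV = const ⇒ V₂ = 18.3 L, P₂ = 1390 kPa.
ΔU = 0 (ideal gas, T constant).
W = nRT ln(V₂/V₁) = 5.64×8.314×540×ln(0.329) = -28100 J.
Q = ΔU + W = -28100 J.
State after step 1: P = 1390 kPa, V = 18.3 L, T = 540 K.
Step 2 — Isochoric: V stays 18.3 L; P/T = const ⇒ T₂ = 1220 K, P₂ = 3130 kPa.
W = 0 (no volume change).
ΔU = nCvΔT = 5.64×20.8×(1220−540) = 79700 J.
Q = ΔU = 79700 J.
Net over both steps: W = -28100 J, Q = 51600 J, ΔU = 79700 J.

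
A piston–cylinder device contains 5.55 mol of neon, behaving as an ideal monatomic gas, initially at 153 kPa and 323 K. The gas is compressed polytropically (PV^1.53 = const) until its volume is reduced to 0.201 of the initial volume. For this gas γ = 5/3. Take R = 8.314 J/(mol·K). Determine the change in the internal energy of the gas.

V₁ = nRT₁/P₁ = 5.55×8.314×323/153 = 97.4 L.
Polytropic n=1.53: T₂ = T₁(V₁/V₂)^(n−1) = 323×(4.98)^0.53 = 756 K; P₂ = P₁(V₁/V₂)^n = 1780 kPa.
For an ideal gas ΔU = nCvΔT with Cv = (3/2)R = 12.5 J/(mol·K).
ΔU = 5.55×12.5×(756−323) = 30000 J.

30000 J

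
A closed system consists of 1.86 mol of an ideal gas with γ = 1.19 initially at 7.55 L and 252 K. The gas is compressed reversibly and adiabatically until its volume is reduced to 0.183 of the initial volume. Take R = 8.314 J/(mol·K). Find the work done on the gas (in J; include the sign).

P₁ = nRT₁/V₁ = 1.86×8.314×252/7.55 = 516 kPa.
Adiabatic: TV^(γ−1) = const ⇒ T₂ = 252×(5.46)^0.190 = 348 K; PV^γ = const ⇒ P₂ = 3890 kPa.
ΔU = nCvΔT = 1.86×43.8×(348−252) = 7810 J.
Q = 0 for an adiabatic process, so W = −ΔU = -7810 J.
Work done on the gas = −W_by = 7810 J.

7810 J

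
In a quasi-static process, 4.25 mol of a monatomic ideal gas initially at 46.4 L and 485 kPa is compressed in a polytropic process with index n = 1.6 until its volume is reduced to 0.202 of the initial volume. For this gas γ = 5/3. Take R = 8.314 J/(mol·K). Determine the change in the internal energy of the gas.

54400 J

T₁ = P₁V₁/(nR) = 485×46.4/(4.25×8.314) = 637 K.
Polytropic n=1.6: T₂ = T₁(V₁/V₂)^(n−1) = 637×(4.95)^0.60 = 1660 K; P₂ = P₁(V₁/V₂)^n = 6270 kPa.
For an ideal gas ΔU = nCvΔT with Cv = (3/2)R = 12.5 J/(mol·K).
ΔU = 4.25×12.5×(1660−637) = 54400 J.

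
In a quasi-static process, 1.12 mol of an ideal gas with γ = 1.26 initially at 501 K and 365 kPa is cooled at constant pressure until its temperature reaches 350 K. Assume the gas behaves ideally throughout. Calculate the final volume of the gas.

V₁ = nRT₁/P₁ = 1.12×8.314×501/365 = 12.8 L.
Isobaric: P stays 365 kPa; V/T = const ⇒ T₂ = 350 K, V₂ = 8.93 L.

8.93 L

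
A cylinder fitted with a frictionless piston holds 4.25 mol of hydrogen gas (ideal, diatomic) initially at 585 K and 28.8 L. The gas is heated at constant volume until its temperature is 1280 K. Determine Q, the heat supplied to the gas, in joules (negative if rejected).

P₁ = nRT₁/V₁ = 4.25×8.314×585/28.8 = 718 kPa.
Isochoric: V stays 28.8 L; P/T = const ⇒ T₂ = 1280 K, P₂ = 1570 kPa.
W = 0 (no volume change).
ΔU = nCvΔT = 4.25×20.8×(1280−585) = 61400 J.
Q = ΔU = 61400 J.

61400 J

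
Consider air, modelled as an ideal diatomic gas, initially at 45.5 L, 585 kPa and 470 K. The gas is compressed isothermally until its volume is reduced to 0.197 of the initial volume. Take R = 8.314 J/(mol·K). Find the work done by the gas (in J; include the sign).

-43200 J

n = P₁V₁/(RT₁) = 585×45.5/(8.314×470) = 6.81 mol.
Isothermal: T stays 470 K; PV = const ⇒ V₂ = 8.96 L, P₂ = 2970 kPa.
W = nRT ln(V₂/V₁) = 6.81×8.314×470×ln(0.197) = -43200 J.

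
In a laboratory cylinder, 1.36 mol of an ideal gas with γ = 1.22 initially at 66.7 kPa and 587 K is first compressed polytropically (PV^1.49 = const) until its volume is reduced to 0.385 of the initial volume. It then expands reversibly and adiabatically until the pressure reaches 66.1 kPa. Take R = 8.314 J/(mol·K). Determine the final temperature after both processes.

V₁ = nRT₁/P₁ = 1.36×8.314×587/66.7 = 99.5 L.
Step 1 — Polytropic n=1.49: T₂ = T₁(V₁/V₂)^(n−1) = 587×(2.60)^0.49 = 937 K; P₂ = P₁(V₁/V₂)^n = 277 kPa.
W = (P₁V₁−P₂V₂)/(n−1) = (66.7×99.5−277×38.3)/0.49 = -8080 J.
ΔU = nCvΔT = 1.36×37.8×(937−587) = 18000 J.
Q = ΔU + W = 9910 J.
State after step 1: P = 277 kPa, V = 38.3 L, T = 937 K.
Step 2 — Adiabatic: T₂/T₁ = (P₂/P₁)^((γ−1)/γ) ⇒ T₂ = 937×(0.239)^0.180 = 724 K; V₂ = 124 L.
ΔU = nCvΔT = 1.36×37.8×(724−937) = -11000 J.
Q = 0 for an adiabatic process, so W = −ΔU = 11000 J.
Net over both steps: W = 2880 J, Q = 9910 J, ΔU = 7040 J.

724 K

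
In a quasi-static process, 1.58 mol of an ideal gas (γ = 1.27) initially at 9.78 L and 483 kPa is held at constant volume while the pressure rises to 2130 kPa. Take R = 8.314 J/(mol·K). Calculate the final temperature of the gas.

T₁ = P₁V₁/(nR) = 483×9.78/(1.58×8.314) = 360 K.
Isochoric: V stays 9.78 L; P/T = const ⇒ T₂ = 1590 K, P₂ = 2130 kPa.

1590 K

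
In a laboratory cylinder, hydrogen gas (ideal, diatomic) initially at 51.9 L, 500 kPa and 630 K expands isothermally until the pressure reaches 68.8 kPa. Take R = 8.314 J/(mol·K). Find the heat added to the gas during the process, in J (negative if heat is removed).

n = P₁V₁/(RT₁) = 500×51.9/(8.314×630) = 4.95 mol.
Isothermal: T stays 630 K; PV = const ⇒ V₂ = 377 L, P₂ = 68.8 kPa.
ΔU = 0 (ideal gas, T constant).
W = nRT ln(V₂/V₁) = 4.95×8.314×630×ln(7.27) = 51500 J.
Q = ΔU + W = 51500 J.

51500 J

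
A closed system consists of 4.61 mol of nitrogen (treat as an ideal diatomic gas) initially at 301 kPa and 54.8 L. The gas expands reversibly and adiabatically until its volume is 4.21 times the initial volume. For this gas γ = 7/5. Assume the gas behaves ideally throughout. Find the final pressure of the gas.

40.2 kPa

T₁ = P₁V₁/(nR) = 301×54.8/(4.61×8.314) = 430 K.
Adiabatic: TV^(γ−1) = const ⇒ T₂ = 430×(0.238)^0.400 = 242 K; PV^γ = const ⇒ P₂ = 40.2 kPa.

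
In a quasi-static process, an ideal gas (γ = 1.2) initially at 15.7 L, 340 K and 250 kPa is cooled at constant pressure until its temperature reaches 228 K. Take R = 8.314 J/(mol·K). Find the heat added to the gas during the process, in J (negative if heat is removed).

n = P₁V₁/(RT₁) = 250×15.7/(8.314×340) = 1.39 mol.
Isobaric: P stays 250 kPa; V/T = const ⇒ T₂ = 228 K, V₂ = 10.5 L.
W = PΔV = 250×(10.5−15.7) kPa·L = -1290 J.
ΔU = nCvΔT = 1.39×41.6×(228−340) = -6460 J.
Q = ΔU + W = nCpΔT = -7760 J.

-7760 J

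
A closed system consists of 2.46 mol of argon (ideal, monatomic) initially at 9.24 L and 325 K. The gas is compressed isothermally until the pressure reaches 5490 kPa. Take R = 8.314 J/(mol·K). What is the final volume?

P₁ = nRT₁/V₁ = 2.46×8.314×325/9.24 = 719 kPa.
Isothermal: T stays 325 K; PV = const ⇒ V₂ = 1.21 L, P₂ = 5490 kPa.

1.21 L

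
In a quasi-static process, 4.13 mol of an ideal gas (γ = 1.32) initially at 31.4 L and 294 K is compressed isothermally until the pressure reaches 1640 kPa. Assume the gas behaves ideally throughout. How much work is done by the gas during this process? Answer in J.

P₁ = nRT₁/V₁ = 4.13×8.314×294/31.4 = 321 kPa.
Isothermal: T stays 294 K; PV = const ⇒ V₂ = 6.16 L, P₂ = 1640 kPa.
W = nRT ln(V₂/V₁) = 4.13×8.314×294×ln(0.196) = -16400 J.

-16400 J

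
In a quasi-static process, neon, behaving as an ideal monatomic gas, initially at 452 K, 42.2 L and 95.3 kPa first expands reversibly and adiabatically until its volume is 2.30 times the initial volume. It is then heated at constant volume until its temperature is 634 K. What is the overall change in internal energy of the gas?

n = P₁V₁/(RT₁) = 95.3×42.2/(8.314×452) = 1.07 mol.
Step 1 — Adiabatic: TV^(γ−1) = const ⇒ T₂ = 452×(0.435)^0.667 = 259 K; PV^γ = const ⇒ P₂ = 23.8 kPa.
ΔU = nCvΔT = 1.07×12.5×(259−452) = -2570 J.
Q = 0 for an adiabatic process, so W = −ΔU = 2570 J.
State after step 1: P = 23.8 kPa, V = 97.1 L, T = 259 K.
Step 2 — Isochoric: V stays 97.1 L; P/T = const ⇒ T₂ = 634 K, P₂ = 58.1 kPa.
W = 0 (no volume change).
ΔU = nCvΔT = 1.07×12.5×(634−259) = 5000 J.
Q = ΔU = 5000 J.
Net over both steps: W = 2570 J, Q = 5000 J, ΔU = 2430 J.

2430 J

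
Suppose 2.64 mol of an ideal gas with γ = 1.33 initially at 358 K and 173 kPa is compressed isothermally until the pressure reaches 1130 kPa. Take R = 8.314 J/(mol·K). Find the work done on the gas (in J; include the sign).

14700 J

V₁ = nRT₁/P₁ = 2.64×8.314×358/173 = 45.4 L.
Isothermal: T stays 358 K; PV = const ⇒ V₂ = 6.95 L, P₂ = 1130 kPa.
W = nRT ln(V₂/V₁) = 2.64×8.314×358×ln(0.153) = -14700 J.
Work done on the gas = −W_by = 14700 J.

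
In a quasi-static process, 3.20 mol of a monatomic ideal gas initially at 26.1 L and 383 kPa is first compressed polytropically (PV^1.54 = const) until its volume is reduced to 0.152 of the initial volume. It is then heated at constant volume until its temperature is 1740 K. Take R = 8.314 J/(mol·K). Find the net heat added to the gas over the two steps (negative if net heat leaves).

21800 J

T₁ = P₁V₁/(nR) = 383×26.1/(3.20×8.314) = 376 K.
Step 1 — Polytropic n=1.54: T₂ = T₁(V₁/V₂)^(n−1) = 376×(6.58)^0.54 = 1040 K; P₂ = P₁(V₁/V₂)^n = 6970 kPa.
W = (P₁V₁−P₂V₂)/(n−1) = (383×26.1−6970×3.97)/0.54 = -32700 J.
ΔU = nCvΔT = 3.20×12.5×(1040−376) = 26500 J.
Q = ΔU + W = -6210 J.
State after step 1: P = 6970 kPa, V = 3.97 L, T = 1040 K.
Step 2 — Isochoric: V stays 3.97 L; P/T = const ⇒ T₂ = 1740 K, P₂ = 11700 kPa.
W = 0 (no volume change).
ΔU = nCvΔT = 3.20×12.5×(1740−1040) = 28000 J.
Q = ΔU = 28000 J.
Net over both steps: W = -32700 J, Q = 21800 J, ΔU = 54400 J.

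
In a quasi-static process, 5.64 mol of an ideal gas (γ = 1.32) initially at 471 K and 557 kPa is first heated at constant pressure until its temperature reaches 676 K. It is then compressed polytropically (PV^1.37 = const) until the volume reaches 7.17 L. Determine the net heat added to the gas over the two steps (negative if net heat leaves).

55100 J

V₁ = nRT₁/P₁ = 5.64×8.314×471/557 = 39.7 L.
Step 1 — Isobaric: P stays 557 kPa; V/T = const ⇒ T₂ = 676 K, V₂ = 56.9 L.
W = PΔV = 557×(56.9−39.7) kPa·L = 9610 J.
ΔU = nCvΔT = 5.64×26.0×(676−471) = 30000 J.
Q = ΔU + W = nCpΔT = 39700 J.
State after step 1: P = 557 kPa, V = 56.9 L, T = 676 K.
Step 2 — Polytropic n=1.37: T₂ = T₁(V₁/V₂)^(n−1) = 676×(7.94)^0.37 = 1450 K; P₂ = P₁(V₁/V₂)^n = 9510 kPa.
W = (P₁V₁−P₂V₂)/(n−1) = (557×56.9−9510×7.17)/0.37 = -98700 J.
ΔU = nCvΔT = 5.64×26.0×(1450−676) = 114000 J.
Q = ΔU + W = 15400 J.
Net over both steps: W = -89100 J, Q = 55100 J, ΔU = 144000 J.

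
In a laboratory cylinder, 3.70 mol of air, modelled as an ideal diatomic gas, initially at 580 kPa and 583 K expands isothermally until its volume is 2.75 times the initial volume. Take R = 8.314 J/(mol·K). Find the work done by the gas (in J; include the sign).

18100 J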